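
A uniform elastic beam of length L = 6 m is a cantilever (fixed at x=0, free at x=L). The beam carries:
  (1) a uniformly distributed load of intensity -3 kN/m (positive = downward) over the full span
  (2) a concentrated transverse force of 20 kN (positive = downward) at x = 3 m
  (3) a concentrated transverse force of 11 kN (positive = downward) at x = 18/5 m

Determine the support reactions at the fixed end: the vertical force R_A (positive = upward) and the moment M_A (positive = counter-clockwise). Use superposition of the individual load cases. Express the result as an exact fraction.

R_A = 13 kN, M_A = 228/5 kN·m

Load 1 — uniform load w=-3 kN/m over full span:
  R_A = wL = (-3)·6 = -18 kN
  M_A = wL²/2 = (-3)·6²/2 = -54 kN·m
Load 2 — point force P=20 kN at a=3 m (b=L-a=3):
  R_A = P = 20 kN
  M_A = Pa = 20·3 = 60 kN·m
Load 3 — point force P=11 kN at a=18/5 m (b=L-a=12/5):
  R_A = P = 11 kN
  M_A = Pa = 11·(18/5) = 198/5 kN·m
Superposition: R_A = 13 kN, M_A = 228/5 kN·m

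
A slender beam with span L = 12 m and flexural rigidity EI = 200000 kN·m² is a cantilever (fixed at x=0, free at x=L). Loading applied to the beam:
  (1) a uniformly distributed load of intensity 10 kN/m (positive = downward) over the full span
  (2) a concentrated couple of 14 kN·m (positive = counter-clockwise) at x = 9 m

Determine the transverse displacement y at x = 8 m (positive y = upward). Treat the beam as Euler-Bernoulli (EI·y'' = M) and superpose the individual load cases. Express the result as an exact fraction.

y(8) = -659/9375 m

Load 1 — uniform load w=10 kN/m over full span:
  y_1 = -wx²(x²-4Lx+6L²)/(24EI) = -10·8²·(8²-4·12·8+6·12²)/(24·200000) = -136/1875 m
Load 2 — applied couple M₀=14 kN·m at a=9 m (b=L-a=3):
  y_2 = M₀x²/(2EI)  [x≤a] = 14·8²/(2·200000) = 7/3125 m
Superposition: y = Σ y_i = -659/9375 m ≈ -0.070293 m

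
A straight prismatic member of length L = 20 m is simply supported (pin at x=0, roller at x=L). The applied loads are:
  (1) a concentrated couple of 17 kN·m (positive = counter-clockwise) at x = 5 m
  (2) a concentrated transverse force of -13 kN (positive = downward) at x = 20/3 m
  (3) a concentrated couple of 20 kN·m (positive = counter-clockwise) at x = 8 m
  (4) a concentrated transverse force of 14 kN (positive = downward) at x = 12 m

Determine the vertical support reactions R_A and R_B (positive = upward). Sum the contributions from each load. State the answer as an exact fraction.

R_A = -73/60 kN, R_B = 133/60 kN

Load 1 — applied couple M₀=17 kN·m at a=5 m (b=L-a=15):
  R_A = M₀/L = 17/20 kN
  R_B = -M₀/L = -17/20 kN
Load 2 — point force P=-13 kN at a=20/3 m (b=L-a=40/3):
  R_A = Pb/L = (-13)·(40/3)/20 = -26/3 kN
  R_B = Pa/L = (-13)·(20/3)/20 = -13/3 kN
Load 3 — applied couple M₀=20 kN·m at a=8 m (b=L-a=12):
  R_A = M₀/L = 20/20 = 1 kN
  R_B = -M₀/L = -20/20 = -1 kN
Load 4 — point force P=14 kN at a=12 m (b=L-a=8):
  R_A = Pb/L = 14·8/20 = 28/5 kN
  R_B = Pa/L = 14·12/20 = 42/5 kN
Superposition: R_A = -73/60 kN, R_B = 133/60 kN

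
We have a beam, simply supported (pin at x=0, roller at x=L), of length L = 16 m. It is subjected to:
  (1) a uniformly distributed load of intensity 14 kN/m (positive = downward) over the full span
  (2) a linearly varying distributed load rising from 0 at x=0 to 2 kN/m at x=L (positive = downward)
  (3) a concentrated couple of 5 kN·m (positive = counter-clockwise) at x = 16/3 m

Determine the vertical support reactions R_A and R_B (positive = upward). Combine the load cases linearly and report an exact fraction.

R_A = 5647/48 kN, R_B = 5873/48 kN

Load 1 — uniform load w=14 kN/m over full span:
  R_A = wL/2 = 14·16/2 = 112 kN
  R_B = wL/2 = 14·16/2 = 112 kN
Load 2 — triangular load w₀=2 kN/m (0→w₀ over full span):
  R_A = w₀L/6 = 2·16/6 = 16/3 kN
  R_B = w₀L/3 = 2·16/3 = 32/3 kN
Load 3 — applied couple M₀=5 kN·m at a=16/3 m (b=L-a=32/3):
  R_A = M₀/L = 5/16 kN
  R_B = -M₀/L = -5/16 kN
Superposition: R_A = 5647/48 kN, R_B = 5873/48 kN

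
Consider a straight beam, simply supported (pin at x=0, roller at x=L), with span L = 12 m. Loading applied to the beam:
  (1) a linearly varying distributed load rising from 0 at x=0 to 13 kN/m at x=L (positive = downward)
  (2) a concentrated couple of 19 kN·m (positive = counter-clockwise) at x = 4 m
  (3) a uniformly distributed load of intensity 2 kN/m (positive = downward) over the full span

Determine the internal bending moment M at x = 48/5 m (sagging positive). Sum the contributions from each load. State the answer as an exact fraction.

M(48/5) = 13637/125 kN·m

Load 1 — triangular load w₀=13 kN/m (0→w₀ over full span):
  M_1 = w₀Lx/6 - w₀x³/(6L) = 13·12·(48/5)/6 - 13·(48/5)³/(6·12) = 11232/125 kN·m
Load 2 — applied couple M₀=19 kN·m at a=4 m (b=L-a=8):
  M_2 = M₀x/L - M₀  [x>a] = 19·(48/5)/12 - 19 = -19/5 kN·m
Load 3 — uniform load w=2 kN/m over full span:
  M_3 = wx(L-x)/2 = 2·(48/5)·(12-(48/5))/2 = 576/25 kN·m
Superposition: M = Σ M_i = 13637/125 kN·m ≈ 109.096000 kN·m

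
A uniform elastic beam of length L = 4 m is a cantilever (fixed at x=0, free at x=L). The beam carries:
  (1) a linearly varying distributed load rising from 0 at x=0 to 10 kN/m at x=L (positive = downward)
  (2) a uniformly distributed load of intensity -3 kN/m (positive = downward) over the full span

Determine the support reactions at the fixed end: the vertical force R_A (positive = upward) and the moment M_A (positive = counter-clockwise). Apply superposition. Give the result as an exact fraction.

Load 1 — triangular load w₀=10 kN/m (0→w₀ over full span):
  R_A = w₀L/2 = 10·4/2 = 20 kN
  M_A = w₀L²/3 = 10·4²/3 = 160/3 kN·m
Load 2 — uniform load w=-3 kN/m over full span:
  R_A = wL = (-3)·4 = -12 kN
  M_A = wL²/2 = (-3)·4²/2 = -24 kN·m
Superposition: R_A = 8 kN, M_A = 88/3 kN·m

R_A = 8 kN, M_A = 88/3 kN·m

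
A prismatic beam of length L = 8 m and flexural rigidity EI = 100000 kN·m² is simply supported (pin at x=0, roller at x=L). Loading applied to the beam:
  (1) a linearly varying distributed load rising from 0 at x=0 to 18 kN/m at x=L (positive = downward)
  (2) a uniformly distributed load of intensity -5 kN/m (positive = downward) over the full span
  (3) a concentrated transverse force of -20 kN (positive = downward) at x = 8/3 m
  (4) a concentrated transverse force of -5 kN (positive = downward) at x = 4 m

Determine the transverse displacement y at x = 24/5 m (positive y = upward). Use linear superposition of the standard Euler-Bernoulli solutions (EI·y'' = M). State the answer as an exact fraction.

y(24/5) = 181682/3955078125 m

Load 1 — triangular load w₀=18 kN/m (0→w₀ over full span):
  y_1 = -w₀x(7L⁴-10L²x²+3x⁴)/(360LEI) = -18·(24/5)·(7·8⁴-10·8²·(24/5)²+3·(24/5)⁴)/(360·8·100000) = -227328/48828125 m
Load 2 — uniform load w=-5 kN/m over full span:
  y_2 = -wx(L³-2Lx²+x³)/(24EI) = -(-5)·(24/5)·(8³-2·8·(24/5)²+(24/5)³)/(24·100000) = 992/390625 m
Load 3 — point force P=-20 kN at a=8/3 m (b=L-a=16/3):
  y_3 = -Pa(L-x)(2Lx-a²-x²)/(6LEI)  [x>a] = -(-20)·(8/3)·(8-(24/5))·(2·8·(24/5)-(8/3)²-(24/5)²)/(6·8·100000) = 10496/6328125 m
Load 4 — point force P=-5 kN at a=4 m (b=L-a=4):
  y_4 = -Pa(L-x)(2Lx-a²-x²)/(6LEI)  [x>a] = -(-5)·4·(8-(24/5))·(2·8·(24/5)-4²-(24/5)²)/(6·8·100000) = 118/234375 m
Superposition: y = Σ y_i = 181682/3955078125 m ≈ 0.000046 m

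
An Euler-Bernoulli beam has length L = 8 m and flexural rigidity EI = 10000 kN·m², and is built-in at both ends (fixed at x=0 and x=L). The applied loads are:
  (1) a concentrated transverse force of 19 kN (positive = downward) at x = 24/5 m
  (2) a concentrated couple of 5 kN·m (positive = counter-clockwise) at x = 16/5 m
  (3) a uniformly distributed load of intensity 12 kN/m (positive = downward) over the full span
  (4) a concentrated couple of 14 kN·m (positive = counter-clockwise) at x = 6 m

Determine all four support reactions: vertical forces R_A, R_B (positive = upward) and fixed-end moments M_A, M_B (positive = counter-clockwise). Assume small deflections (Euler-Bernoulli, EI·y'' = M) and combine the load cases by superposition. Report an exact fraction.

R_A = 230227/4000 kN, M_A = 83567/1000 kN·m, R_B = 229773/4000 kN, M_B = -86913/1000 kN·m

Load 1 — point force P=19 kN at a=24/5 m (b=L-a=16/5):
  R_A = Pb²(3a+b)/L³ = 19·(16/5)²·(3·(24/5)+(16/5))/8³ = 836/125 kN
  M_A = Pab²/L² = 19·(24/5)·(16/5)²/8² = 1824/125 kN·m
  R_B = Pa²(a+3b)/L³ = 19·(24/5)²·((24/5)+3·(16/5))/8³ = 1539/125 kN
  M_B = -Pa²b/L² = -19·(24/5)²·(16/5)/8² = -2736/125 kN·m
Load 2 — applied couple M₀=5 kN·m at a=16/5 m (b=L-a=24/5):
  R_A = 6M₀ab/L³ = 6·5·(16/5)·(24/5)/8³ = 9/10 kN
  M_A = M₀b(2a-b)/L² = 5·(24/5)·(2·(16/5)-(24/5))/8² = 3/5 kN·m
  R_B = -6M₀ab/L³ = -6·5·(16/5)·(24/5)/8³ = -9/10 kN
  M_B = M₀a(2b-a)/L² = 5·(16/5)·(2·(24/5)-(16/5))/8² = 8/5 kN·m
Load 3 — uniform load w=12 kN/m over full span:
  R_A = wL/2 = 12·8/2 = 48 kN
  M_A = wL²/12 = 12·8²/12 = 64 kN·m
  R_B = wL/2 = 12·8/2 = 48 kN
  M_B = -wL²/12 = -12·8²/12 = -64 kN·m
Load 4 — applied couple M₀=14 kN·m at a=6 m (b=L-a=2):
  R_A = 6M₀ab/L³ = 6·14·6·2/8³ = 63/32 kN
  M_A = M₀b(2a-b)/L² = 14·2·(2·6-2)/8² = 35/8 kN·m
  R_B = -6M₀ab/L³ = -6·14·6·2/8³ = -63/32 kN
  M_B = M₀a(2b-a)/L² = 14·6·(2·2-6)/8² = -21/8 kN·m
Superposition: R_A = 230227/4000 kN, M_A = 83567/1000 kN·m, R_B = 229773/4000 kN, M_B = -86913/1000 kN·m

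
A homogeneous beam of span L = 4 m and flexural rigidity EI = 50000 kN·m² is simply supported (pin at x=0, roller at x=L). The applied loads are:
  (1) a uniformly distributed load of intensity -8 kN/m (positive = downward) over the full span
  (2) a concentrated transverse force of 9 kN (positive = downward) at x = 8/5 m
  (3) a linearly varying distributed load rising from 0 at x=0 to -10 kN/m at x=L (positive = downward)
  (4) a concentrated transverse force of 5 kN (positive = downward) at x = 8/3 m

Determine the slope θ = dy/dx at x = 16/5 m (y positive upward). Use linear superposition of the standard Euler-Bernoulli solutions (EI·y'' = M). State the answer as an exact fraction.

Load 1 — uniform load w=-8 kN/m over full span:
  θ_1 = -w(L³-6Lx²+4x³)/(24EI) = -(-8)·(4³-6·4·(16/5)²+4·(16/5)³)/(24·50000) = -132/390625 rad
Load 2 — point force P=9 kN at a=8/5 m (b=L-a=12/5):
  θ_2 = -Pa(2L²-6Lx+3x²+a²)/(6LEI)  [x>a] = -9·(8/5)·(2·4²-6·4·(16/5)+3·(16/5)²+(8/5)²)/(6·4·50000) = 54/390625 rad
Load 3 — triangular load w₀=-10 kN/m (0→w₀ over full span):
  θ_3 = -w₀(7L⁴-30L²x²+15x⁴)/(360LEI) = -(-10)·(7·4⁴-30·4²·(16/5)²+15·(16/5)⁴)/(360·4·50000) = -757/3515625 rad
Load 4 — point force P=5 kN at a=8/3 m (b=L-a=4/3):
  θ_4 = -Pa(2L²-6Lx+3x²+a²)/(6LEI)  [x>a] = -5·(8/3)·(2·4²-6·4·(16/5)+3·(16/5)²+(8/3)²)/(6·4·50000) = 98/1265625 rad
Superposition: θ = Σ θ_i = -10681/31640625 rad ≈ -0.000338 rad

θ(16/5) = -10681/31640625 rad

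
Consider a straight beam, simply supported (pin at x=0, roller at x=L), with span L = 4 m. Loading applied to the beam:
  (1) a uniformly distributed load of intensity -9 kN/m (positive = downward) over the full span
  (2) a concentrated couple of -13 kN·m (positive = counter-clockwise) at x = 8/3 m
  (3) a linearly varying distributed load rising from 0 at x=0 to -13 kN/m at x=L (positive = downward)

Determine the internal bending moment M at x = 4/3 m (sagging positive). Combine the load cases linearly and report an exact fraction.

Load 1 — uniform load w=-9 kN/m over full span:
  M_1 = wx(L-x)/2 = (-9)·(4/3)·(4-(4/3))/2 = -16 kN·m
Load 2 — applied couple M₀=-13 kN·m at a=8/3 m (b=L-a=4/3):
  M_2 = M₀x/L  [x≤a] = (-13)·(4/3)/4 = -13/3 kN·m
Load 3 — triangular load w₀=-13 kN/m (0→w₀ over full span):
  M_3 = w₀Lx/6 - w₀x³/(6L) = (-13)·4·(4/3)/6 - (-13)·(4/3)³/(6·4) = -832/81 kN·m
Superposition: M = Σ M_i = -2479/81 kN·m ≈ -30.604938 kN·m

M(4/3) = -2479/81 kN·m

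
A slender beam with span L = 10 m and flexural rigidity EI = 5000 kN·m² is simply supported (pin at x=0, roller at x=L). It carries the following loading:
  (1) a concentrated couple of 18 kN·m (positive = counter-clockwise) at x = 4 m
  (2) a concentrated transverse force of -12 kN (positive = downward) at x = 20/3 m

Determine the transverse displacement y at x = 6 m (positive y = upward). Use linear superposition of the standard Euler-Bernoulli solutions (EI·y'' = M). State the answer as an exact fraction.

Load 1 — applied couple M₀=18 kN·m at a=4 m (b=L-a=6):
  y_1 = (M₀x³/(6L)-M₀(x-a)²/2+C₁x)/EI  [x>a] with C₁=M₀(3b²-L²)/(6L)=12/5 = (18·6³/(6·10)-18·(6-4)²/2+(12/5)·6)/5000 = 27/3125 m
Load 2 — point force P=-12 kN at a=20/3 m (b=L-a=10/3):
  y_2 = -Pbx(L²-b²-x²)/(6LEI)  [x≤a] = -(-12)·(10/3)·6·(10²-(10/3)²-6²)/(6·10·5000) = 238/5625 m
Superposition: y = Σ y_i = 1433/28125 m ≈ 0.050951 m

y(6) = 1433/28125 m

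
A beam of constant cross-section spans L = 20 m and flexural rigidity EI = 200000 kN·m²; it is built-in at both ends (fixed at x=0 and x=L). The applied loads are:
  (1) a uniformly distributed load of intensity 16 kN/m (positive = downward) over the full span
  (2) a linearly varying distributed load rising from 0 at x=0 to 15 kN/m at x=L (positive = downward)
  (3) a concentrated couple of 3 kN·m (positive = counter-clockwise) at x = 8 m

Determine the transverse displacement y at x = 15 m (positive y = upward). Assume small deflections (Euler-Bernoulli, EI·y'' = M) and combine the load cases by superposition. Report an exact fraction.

y(15) = -36327/1280000 m

Load 1 — uniform load w=16 kN/m over full span:
  y_1 = -wx²(L-x)²/(24EI) = -16·15²·(20-15)²/(24·200000) = -3/160 m
Load 2 — triangular load w₀=15 kN/m (0→w₀ over full span):
  y_2 = -w₀x²(L-x)²(x+2L)/(120LEI) = -15·15²·(20-15)²·(15+2·20)/(120·20·200000) = -99/10240 m
Load 3 — applied couple M₀=3 kN·m at a=8 m (b=L-a=12):
  y_3 = (R_Ax³/6 - M_Ax²/2 - M₀(x-a)²/2)/EI  [x>a] with R_A=27/125, M_A=9/25 = ((27/125)·15³/6 - (9/25)·15²/2 - 3·(15-8)²/2)/200000 = 3/80000 m
Superposition: y = Σ y_i = -36327/1280000 m ≈ -0.028380 m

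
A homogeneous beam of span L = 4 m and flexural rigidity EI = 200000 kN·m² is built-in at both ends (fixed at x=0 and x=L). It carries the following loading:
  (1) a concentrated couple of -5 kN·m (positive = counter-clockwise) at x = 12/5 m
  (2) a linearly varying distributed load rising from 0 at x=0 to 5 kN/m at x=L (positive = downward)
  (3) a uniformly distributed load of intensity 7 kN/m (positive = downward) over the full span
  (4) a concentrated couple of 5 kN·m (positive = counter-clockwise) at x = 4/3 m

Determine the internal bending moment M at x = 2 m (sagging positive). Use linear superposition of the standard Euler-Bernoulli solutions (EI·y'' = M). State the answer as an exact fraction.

M(2) = 8/3 kN·m

Load 1 — applied couple M₀=-5 kN·m at a=12/5 m (b=L-a=8/5):
  M_1 = R_Ax - M_A  [x≤a] with R_A=-9/5, M_A=-8/5 = (-9/5)·2 - (-8/5) = -2 kN·m
Load 2 — triangular load w₀=5 kN/m (0→w₀ over full span):
  M_2 = 3w₀Lx/20 - w₀L²/30 - w₀x³/(6L) = 3·5·4·2/20 - 5·4²/30 - 5·2³/(6·4) = 5/3 kN·m
Load 3 — uniform load w=7 kN/m over full span:
  M_3 = wLx/2 - wL²/12 - wx²/2 = 7·4·2/2 - 7·4²/12 - 7·2²/2 = 14/3 kN·m
Load 4 — applied couple M₀=5 kN·m at a=4/3 m (b=L-a=8/3):
  M_4 = R_Ax - M_A - M₀  [x>a] with R_A=5/3, M_A=0 = (5/3)·2 - 0 - 5 = -5/3 kN·m
Superposition: M = Σ M_i = 8/3 kN·m ≈ 2.666667 kN·m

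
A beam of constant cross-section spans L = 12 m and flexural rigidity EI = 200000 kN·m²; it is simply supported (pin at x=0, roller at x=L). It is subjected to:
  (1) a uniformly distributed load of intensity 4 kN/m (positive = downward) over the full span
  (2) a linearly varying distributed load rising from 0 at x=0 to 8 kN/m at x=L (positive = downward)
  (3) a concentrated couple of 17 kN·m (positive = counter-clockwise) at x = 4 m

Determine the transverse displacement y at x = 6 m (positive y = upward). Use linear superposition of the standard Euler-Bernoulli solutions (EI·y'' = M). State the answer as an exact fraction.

y(6) = -83/8000 m

Load 1 — uniform load w=4 kN/m over full span:
  y_1 = -wx(L³-2Lx²+x³)/(24EI) = -4·6·(12³-2·12·6²+6³)/(24·200000) = -27/5000 m
Load 2 — triangular load w₀=8 kN/m (0→w₀ over full span):
  y_2 = -w₀x(7L⁴-10L²x²+3x⁴)/(360LEI) = -8·6·(7·12⁴-10·12²·6²+3·6⁴)/(360·12·200000) = -27/5000 m
Load 3 — applied couple M₀=17 kN·m at a=4 m (b=L-a=8):
  y_3 = (M₀x³/(6L)-M₀(x-a)²/2+C₁x)/EI  [x>a] with C₁=M₀(3b²-L²)/(6L)=34/3 = (17·6³/(6·12)-17·(6-4)²/2+(34/3)·6)/200000 = 17/40000 m
Superposition: y = Σ y_i = -83/8000 m ≈ -0.010375 m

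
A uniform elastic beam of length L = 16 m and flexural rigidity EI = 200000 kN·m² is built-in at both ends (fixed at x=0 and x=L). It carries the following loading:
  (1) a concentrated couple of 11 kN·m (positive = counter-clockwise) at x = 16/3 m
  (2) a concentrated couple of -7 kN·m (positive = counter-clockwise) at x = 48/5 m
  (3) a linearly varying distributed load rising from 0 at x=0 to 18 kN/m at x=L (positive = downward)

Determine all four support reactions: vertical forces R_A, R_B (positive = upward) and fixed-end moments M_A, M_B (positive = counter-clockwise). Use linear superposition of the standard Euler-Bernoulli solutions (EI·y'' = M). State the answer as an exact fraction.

R_A = 6523/150 kN, M_A = 3784/25 kN·m, R_B = 15077/150 kN, M_B = -17068/75 kN·m

Load 1 — applied couple M₀=11 kN·m at a=16/3 m (b=L-a=32/3):
  R_A = 6M₀ab/L³ = 6·11·(16/3)·(32/3)/16³ = 11/12 kN
  M_A = M₀b(2a-b)/L² = 11·(32/3)·(2·(16/3)-(32/3))/16² = 0 kN·m
  R_B = -6M₀ab/L³ = -6·11·(16/3)·(32/3)/16³ = -11/12 kN
  M_B = M₀a(2b-a)/L² = 11·(16/3)·(2·(32/3)-(16/3))/16² = 11/3 kN·m
Load 2 — applied couple M₀=-7 kN·m at a=48/5 m (b=L-a=32/5):
  R_A = 6M₀ab/L³ = 6·(-7)·(48/5)·(32/5)/16³ = -63/100 kN
  M_A = M₀b(2a-b)/L² = (-7)·(32/5)·(2·(48/5)-(32/5))/16² = -56/25 kN·m
  R_B = -6M₀ab/L³ = -6·(-7)·(48/5)·(32/5)/16³ = 63/100 kN
  M_B = M₀a(2b-a)/L² = (-7)·(48/5)·(2·(32/5)-(48/5))/16² = -21/25 kN·m
Load 3 — triangular load w₀=18 kN/m (0→w₀ over full span):
  R_A = 3w₀L/20 = 3·18·16/20 = 216/5 kN
  M_A = w₀L²/30 = 18·16²/30 = 768/5 kN·m
  R_B = 7w₀L/20 = 7·18·16/20 = 504/5 kN
  M_B = -w₀L²/20 = -18·16²/20 = -1152/5 kN·m
Superposition: R_A = 6523/150 kN, M_A = 3784/25 kN·m, R_B = 15077/150 kN, M_B = -17068/75 kN·m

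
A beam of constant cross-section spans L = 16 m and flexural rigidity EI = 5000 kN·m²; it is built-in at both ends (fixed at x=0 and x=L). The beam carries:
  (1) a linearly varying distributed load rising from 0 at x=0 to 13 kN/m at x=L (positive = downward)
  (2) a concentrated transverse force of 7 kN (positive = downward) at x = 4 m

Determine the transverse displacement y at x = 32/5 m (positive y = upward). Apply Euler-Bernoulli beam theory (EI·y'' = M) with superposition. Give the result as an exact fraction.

Load 1 — triangular load w₀=13 kN/m (0→w₀ over full span):
  y_1 = -w₀x²(L-x)²(x+2L)/(120LEI) = -13·(32/5)²·(16-(32/5))²·((32/5)+2·16)/(120·16·5000) = -1916928/9765625 m
Load 2 — point force P=7 kN at a=4 m (b=L-a=12):
  y_2 = -Pa²(L-x)²(3bL-(3b+a)(L-x))/(6L³EI)  [x>a] = -7·4²·(16-(32/5))²·(3·12·16-(3·12+4)·(16-(32/5)))/(6·16³·5000) = -252/15625 m
Superposition: y = Σ y_i = -2074428/9765625 m ≈ -0.212421 m

y(32/5) = -2074428/9765625 m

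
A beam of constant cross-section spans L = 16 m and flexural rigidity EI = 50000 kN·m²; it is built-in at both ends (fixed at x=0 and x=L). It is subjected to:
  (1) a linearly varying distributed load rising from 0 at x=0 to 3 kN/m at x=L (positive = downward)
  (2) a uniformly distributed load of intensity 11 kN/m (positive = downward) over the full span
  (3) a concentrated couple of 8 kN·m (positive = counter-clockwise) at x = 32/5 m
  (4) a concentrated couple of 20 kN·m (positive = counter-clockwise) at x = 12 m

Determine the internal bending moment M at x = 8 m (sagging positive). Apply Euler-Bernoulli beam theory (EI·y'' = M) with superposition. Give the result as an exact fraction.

Load 1 — triangular load w₀=3 kN/m (0→w₀ over full span):
  M_1 = 3w₀Lx/20 - w₀L²/30 - w₀x³/(6L) = 3·3·16·8/20 - 3·16²/30 - 3·8³/(6·16) = 16 kN·m
Load 2 — uniform load w=11 kN/m over full span:
  M_2 = wLx/2 - wL²/12 - wx²/2 = 11·16·8/2 - 11·16²/12 - 11·8²/2 = 352/3 kN·m
Load 3 — applied couple M₀=8 kN·m at a=32/5 m (b=L-a=48/5):
  M_3 = R_Ax - M_A - M₀  [x>a] with R_A=18/25, M_A=24/25 = (18/25)·8 - (24/25) - 8 = -16/5 kN·m
Load 4 — applied couple M₀=20 kN·m at a=12 m (b=L-a=4):
  M_4 = R_Ax - M_A  [x≤a] with R_A=45/32, M_A=25/4 = (45/32)·8 - (25/4) = 5 kN·m
Superposition: M = Σ M_i = 2027/15 kN·m ≈ 135.133333 kN·m

M(8) = 2027/15 kN·m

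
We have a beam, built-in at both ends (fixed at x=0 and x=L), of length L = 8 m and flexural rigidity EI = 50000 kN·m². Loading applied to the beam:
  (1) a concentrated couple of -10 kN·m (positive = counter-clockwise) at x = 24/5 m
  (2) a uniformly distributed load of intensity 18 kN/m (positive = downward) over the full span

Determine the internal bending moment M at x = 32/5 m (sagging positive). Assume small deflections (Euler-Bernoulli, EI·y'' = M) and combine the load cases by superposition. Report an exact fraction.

Load 1 — applied couple M₀=-10 kN·m at a=24/5 m (b=L-a=16/5):
  M_1 = R_Ax - M_A - M₀  [x>a] with R_A=-9/5, M_A=-16/5 = (-9/5)·(32/5) - (-16/5) - (-10) = 42/25 kN·m
Load 2 — uniform load w=18 kN/m over full span:
  M_2 = wLx/2 - wL²/12 - wx²/2 = 18·8·(32/5)/2 - 18·8²/12 - 18·(32/5)²/2 = -96/25 kN·m
Superposition: M = Σ M_i = -54/25 kN·m ≈ -2.160000 kN·m

M(32/5) = -54/25 kN·m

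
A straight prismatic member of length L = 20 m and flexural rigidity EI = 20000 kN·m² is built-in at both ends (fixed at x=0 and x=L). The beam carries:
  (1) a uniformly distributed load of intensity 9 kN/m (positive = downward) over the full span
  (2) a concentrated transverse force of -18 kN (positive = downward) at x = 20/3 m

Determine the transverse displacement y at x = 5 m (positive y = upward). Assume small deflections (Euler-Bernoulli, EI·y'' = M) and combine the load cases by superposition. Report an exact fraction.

y(5) = -991/11520 m

Load 1 — uniform load w=9 kN/m over full span:
  y_1 = -wx²(L-x)²/(24EI) = -9·5²·(20-5)²/(24·20000) = -27/256 m
Load 2 — point force P=-18 kN at a=20/3 m (b=L-a=40/3):
  y_2 = -Pb²x²(3aL-(3a+b)x)/(6L³EI)  [x≤a] = -(-18)·(40/3)²·5²·(3·(20/3)·20-(3·(20/3)+(40/3))·5)/(6·20³·20000) = 7/360 m
Superposition: y = Σ y_i = -991/11520 m ≈ -0.086024 m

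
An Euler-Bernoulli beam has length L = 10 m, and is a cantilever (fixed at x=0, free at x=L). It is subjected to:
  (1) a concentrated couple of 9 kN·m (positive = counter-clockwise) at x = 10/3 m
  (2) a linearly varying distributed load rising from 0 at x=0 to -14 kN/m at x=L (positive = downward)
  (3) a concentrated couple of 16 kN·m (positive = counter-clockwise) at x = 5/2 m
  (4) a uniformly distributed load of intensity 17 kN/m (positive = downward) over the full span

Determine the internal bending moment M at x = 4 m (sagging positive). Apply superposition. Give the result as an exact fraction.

M(4) = -522/5 kN·m

Load 1 — applied couple M₀=9 kN·m at a=10/3 m (b=L-a=20/3):
  M_1 = 0  [x>a] = 0 kN·m
Load 2 — triangular load w₀=-14 kN/m (0→w₀ over full span):
  M_2 = w₀Lx/2 - w₀L²/3 - w₀x³/(6L) = (-14)·10·4/2 - (-14)·10²/3 - (-14)·4³/(6·10) = 1008/5 kN·m
Load 3 — applied couple M₀=16 kN·m at a=5/2 m (b=L-a=15/2):
  M_3 = 0  [x>a] = 0 kN·m
Load 4 — uniform load w=17 kN/m over full span:
  M_4 = -w(L-x)²/2 = -17·(10-4)²/2 = -306 kN·m
Superposition: M = Σ M_i = -522/5 kN·m ≈ -104.400000 kN·m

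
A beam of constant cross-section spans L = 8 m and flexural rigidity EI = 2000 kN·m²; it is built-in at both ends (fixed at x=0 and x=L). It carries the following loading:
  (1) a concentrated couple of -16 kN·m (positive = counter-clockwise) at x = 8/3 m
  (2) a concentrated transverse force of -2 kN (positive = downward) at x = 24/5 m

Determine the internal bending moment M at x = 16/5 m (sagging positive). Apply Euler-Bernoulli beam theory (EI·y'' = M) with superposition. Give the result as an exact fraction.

Load 1 — applied couple M₀=-16 kN·m at a=8/3 m (b=L-a=16/3):
  M_1 = R_Ax - M_A - M₀  [x>a] with R_A=-8/3, M_A=0 = (-8/3)·(16/5) - 0 - (-16) = 112/15 kN·m
Load 2 — point force P=-2 kN at a=24/5 m (b=L-a=16/5):
  M_2 = Pb²(3a+b)x/L³ - Pab²/L²  [x≤a] = (-2)·(16/5)²·(3·(24/5)+(16/5))·(16/5)/8³ - (-2)·(24/5)·(16/5)²/8² = -448/625 kN·m
Superposition: M = Σ M_i = 12656/1875 kN·m ≈ 6.749867 kN·m

M(16/5) = 12656/1875 kN·m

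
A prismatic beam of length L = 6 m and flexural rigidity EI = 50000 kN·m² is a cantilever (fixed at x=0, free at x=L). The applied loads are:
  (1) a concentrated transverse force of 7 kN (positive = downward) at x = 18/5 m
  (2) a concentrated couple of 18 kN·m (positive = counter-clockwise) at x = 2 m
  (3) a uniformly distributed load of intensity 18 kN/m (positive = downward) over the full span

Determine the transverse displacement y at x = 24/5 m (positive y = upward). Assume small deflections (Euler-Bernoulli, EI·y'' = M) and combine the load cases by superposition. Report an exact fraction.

y(24/5) = -84627/1953125 m

Load 1 — point force P=7 kN at a=18/5 m (b=L-a=12/5):
  y_1 = -Pa²(3x-a)/(6EI)  [x>a] = -7·(18/5)²·(3·(24/5)-(18/5))/(6·50000) = -5103/1562500 m
Load 2 — applied couple M₀=18 kN·m at a=2 m (b=L-a=4):
  y_2 = M₀a(2x-a)/(2EI)  [x>a] = 18·2·(2·(24/5)-2)/(2·50000) = 171/62500 m
Load 3 — uniform load w=18 kN/m over full span:
  y_3 = -wx²(x²-4Lx+6L²)/(24EI) = -18·(24/5)²·((24/5)²-4·6·(24/5)+6·6²)/(24·50000) = -83592/1953125 m
Superposition: y = Σ y_i = -84627/1953125 m ≈ -0.043329 m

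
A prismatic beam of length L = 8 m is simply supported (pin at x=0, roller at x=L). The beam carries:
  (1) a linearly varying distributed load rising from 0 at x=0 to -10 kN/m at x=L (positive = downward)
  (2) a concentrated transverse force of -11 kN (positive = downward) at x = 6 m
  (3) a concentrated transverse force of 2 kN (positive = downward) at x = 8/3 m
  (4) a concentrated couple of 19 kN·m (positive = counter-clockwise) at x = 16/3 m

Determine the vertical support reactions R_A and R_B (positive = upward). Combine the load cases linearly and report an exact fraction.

R_A = -99/8 kN, R_B = -293/8 kN

Load 1 — triangular load w₀=-10 kN/m (0→w₀ over full span):
  R_A = w₀L/6 = (-10)·8/6 = -40/3 kN
  R_B = w₀L/3 = (-10)·8/3 = -80/3 kN
Load 2 — point force P=-11 kN at a=6 m (b=L-a=2):
  R_A = Pb/L = (-11)·2/8 = -11/4 kN
  R_B = Pa/L = (-11)·6/8 = -33/4 kN
Load 3 — point force P=2 kN at a=8/3 m (b=L-a=16/3):
  R_A = Pb/L = 2·(16/3)/8 = 4/3 kN
  R_B = Pa/L = 2·(8/3)/8 = 2/3 kN
Load 4 — applied couple M₀=19 kN·m at a=16/3 m (b=L-a=8/3):
  R_A = M₀/L = 19/8 kN
  R_B = -M₀/L = -19/8 kN
Superposition: R_A = -99/8 kN, R_B = -293/8 kN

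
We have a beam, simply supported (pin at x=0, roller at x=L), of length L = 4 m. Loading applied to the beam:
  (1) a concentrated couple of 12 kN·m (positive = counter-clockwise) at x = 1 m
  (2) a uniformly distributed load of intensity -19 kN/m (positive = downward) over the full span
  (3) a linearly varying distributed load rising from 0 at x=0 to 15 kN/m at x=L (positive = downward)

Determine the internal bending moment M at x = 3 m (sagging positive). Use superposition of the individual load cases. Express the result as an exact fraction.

Load 1 — applied couple M₀=12 kN·m at a=1 m (b=L-a=3):
  M_1 = M₀x/L - M₀  [x>a] = 12·3/4 - 12 = -3 kN·m
Load 2 — uniform load w=-19 kN/m over full span:
  M_2 = wx(L-x)/2 = (-19)·3·(4-3)/2 = -57/2 kN·m
Load 3 — triangular load w₀=15 kN/m (0→w₀ over full span):
  M_3 = w₀Lx/6 - w₀x³/(6L) = 15·4·3/6 - 15·3³/(6·4) = 105/8 kN·m
Superposition: M = Σ M_i = -147/8 kN·m ≈ -18.375000 kN·m

M(3) = -147/8 kN·m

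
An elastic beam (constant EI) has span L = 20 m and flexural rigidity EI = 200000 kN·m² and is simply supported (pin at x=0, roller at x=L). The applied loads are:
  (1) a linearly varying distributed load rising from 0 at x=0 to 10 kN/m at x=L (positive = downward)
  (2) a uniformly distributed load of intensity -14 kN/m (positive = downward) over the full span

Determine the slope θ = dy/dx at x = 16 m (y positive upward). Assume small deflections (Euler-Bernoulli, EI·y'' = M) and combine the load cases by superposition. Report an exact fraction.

θ(16) = -661/56250 rad

Load 1 — triangular load w₀=10 kN/m (0→w₀ over full span):
  θ_1 = -w₀(7L⁴-30L²x²+15x⁴)/(360LEI) = -10·(7·20⁴-30·20²·16²+15·16⁴)/(360·20·200000) = 757/112500 rad
Load 2 — uniform load w=-14 kN/m over full span:
  θ_2 = -w(L³-6Lx²+4x³)/(24EI) = -(-14)·(20³-6·20·16²+4·16³)/(24·200000) = -231/12500 rad
Superposition: θ = Σ θ_i = -661/56250 rad ≈ -0.011751 rad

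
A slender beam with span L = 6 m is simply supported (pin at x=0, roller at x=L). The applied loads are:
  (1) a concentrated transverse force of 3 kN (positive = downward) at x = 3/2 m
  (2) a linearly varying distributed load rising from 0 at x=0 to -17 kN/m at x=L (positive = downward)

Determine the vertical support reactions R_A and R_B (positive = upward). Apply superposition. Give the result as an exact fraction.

R_A = -59/4 kN, R_B = -133/4 kN

Load 1 — point force P=3 kN at a=3/2 m (b=L-a=9/2):
  R_A = Pb/L = 3·(9/2)/6 = 9/4 kN
  R_B = Pa/L = 3·(3/2)/6 = 3/4 kN
Load 2 — triangular load w₀=-17 kN/m (0→w₀ over full span):
  R_A = w₀L/6 = (-17)·6/6 = -17 kN
  R_B = w₀L/3 = (-17)·6/3 = -34 kN
Superposition: R_A = -59/4 kN, R_B = -133/4 kN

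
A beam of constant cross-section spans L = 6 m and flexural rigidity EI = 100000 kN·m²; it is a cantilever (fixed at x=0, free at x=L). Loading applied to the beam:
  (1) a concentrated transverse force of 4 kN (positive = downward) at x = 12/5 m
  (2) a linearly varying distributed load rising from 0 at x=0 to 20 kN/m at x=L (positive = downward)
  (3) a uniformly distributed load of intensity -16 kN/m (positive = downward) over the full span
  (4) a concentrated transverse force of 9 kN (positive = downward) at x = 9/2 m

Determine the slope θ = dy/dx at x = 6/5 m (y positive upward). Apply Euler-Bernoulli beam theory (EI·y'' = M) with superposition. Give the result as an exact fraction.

θ(6/5) = -369/2500000 rad

Load 1 — point force P=4 kN at a=12/5 m (b=L-a=18/5):
  θ_1 = -Px(2a-x)/(2EI)  [x≤a] = -4·(6/5)·(2·(12/5)-(6/5))/(2·100000) = -27/312500 rad
Load 2 — triangular load w₀=20 kN/m (0→w₀ over full span):
  θ_2 = (w₀Lx²/4-w₀L²x/3-w₀x⁴/(24L))/EI = (20·6·(6/5)²/4-20·6²·(6/5)/3-20·(6/5)⁴/(24·6))/100000 = -7659/3125000 rad
Load 3 — uniform load w=-16 kN/m over full span:
  θ_3 = -wx(x²-3Lx+3L²)/(6EI) = -(-16)·(6/5)·((6/5)²-3·6·(6/5)+3·6²)/(6·100000) = 1098/390625 rad
Load 4 — point force P=9 kN at a=9/2 m (b=L-a=3/2):
  θ_4 = -Px(2a-x)/(2EI)  [x≤a] = -9·(6/5)·(2·(9/2)-(6/5))/(2·100000) = -1053/2500000 rad
Superposition: θ = Σ θ_i = -369/2500000 rad ≈ -0.000148 rad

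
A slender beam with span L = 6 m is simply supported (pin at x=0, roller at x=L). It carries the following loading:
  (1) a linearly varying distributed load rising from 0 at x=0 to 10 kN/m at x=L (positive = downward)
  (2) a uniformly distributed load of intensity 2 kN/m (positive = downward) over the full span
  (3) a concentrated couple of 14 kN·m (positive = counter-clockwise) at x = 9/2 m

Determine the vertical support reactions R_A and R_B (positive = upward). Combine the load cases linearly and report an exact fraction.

R_A = 55/3 kN, R_B = 71/3 kN

Load 1 — triangular load w₀=10 kN/m (0→w₀ over full span):
  R_A = w₀L/6 = 10·6/6 = 10 kN
  R_B = w₀L/3 = 10·6/3 = 20 kN
Load 2 — uniform load w=2 kN/m over full span:
  R_A = wL/2 = 2·6/2 = 6 kN
  R_B = wL/2 = 2·6/2 = 6 kN
Load 3 — applied couple M₀=14 kN·m at a=9/2 m (b=L-a=3/2):
  R_A = M₀/L = 14/6 = 7/3 kN
  R_B = -M₀/L = -14/6 = -7/3 kN
Superposition: R_A = 55/3 kN, R_B = 71/3 kN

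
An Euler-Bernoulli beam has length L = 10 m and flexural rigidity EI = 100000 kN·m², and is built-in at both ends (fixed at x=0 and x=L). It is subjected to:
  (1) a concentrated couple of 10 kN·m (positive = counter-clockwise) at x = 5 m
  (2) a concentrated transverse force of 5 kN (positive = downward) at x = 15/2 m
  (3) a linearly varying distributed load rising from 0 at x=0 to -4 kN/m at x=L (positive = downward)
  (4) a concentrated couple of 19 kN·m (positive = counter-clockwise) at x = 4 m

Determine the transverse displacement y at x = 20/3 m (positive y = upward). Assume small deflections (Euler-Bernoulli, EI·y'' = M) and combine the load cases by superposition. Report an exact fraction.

Load 1 — applied couple M₀=10 kN·m at a=5 m (b=L-a=5):
  y_1 = (R_Ax³/6 - M_Ax²/2 - M₀(x-a)²/2)/EI  [x>a] with R_A=3/2, M_A=5/2 = ((3/2)·(20/3)³/6 - (5/2)·(20/3)²/2 - 10·((20/3)-5)²/2)/100000 = 1/21600 m
Load 2 — point force P=5 kN at a=15/2 m (b=L-a=5/2):
  y_2 = -Pb²x²(3aL-(3a+b)x)/(6L³EI)  [x≤a] = -5·(5/2)²·(20/3)²·(3·(15/2)·10-(3·(15/2)+(5/2))·(20/3))/(6·10³·100000) = -7/51840 m
Load 3 — triangular load w₀=-4 kN/m (0→w₀ over full span):
  y_3 = -w₀x²(L-x)²(x+2L)/(120LEI) = -(-4)·(20/3)²·(10-(20/3))²·((20/3)+2·10)/(120·10·100000) = 8/18225 m
Load 4 — applied couple M₀=19 kN·m at a=4 m (b=L-a=6):
  y_4 = (R_Ax³/6 - M_Ax²/2 - M₀(x-a)²/2)/EI  [x>a] with R_A=342/125, M_A=57/25 = ((342/125)·(20/3)³/6 - (57/25)·(20/3)²/2 - 19·((20/3)-4)²/2)/100000 = 19/112500 m
Superposition: y = Σ y_i = 151373/291600000 m ≈ 0.000519 m

y(20/3) = 151373/291600000 m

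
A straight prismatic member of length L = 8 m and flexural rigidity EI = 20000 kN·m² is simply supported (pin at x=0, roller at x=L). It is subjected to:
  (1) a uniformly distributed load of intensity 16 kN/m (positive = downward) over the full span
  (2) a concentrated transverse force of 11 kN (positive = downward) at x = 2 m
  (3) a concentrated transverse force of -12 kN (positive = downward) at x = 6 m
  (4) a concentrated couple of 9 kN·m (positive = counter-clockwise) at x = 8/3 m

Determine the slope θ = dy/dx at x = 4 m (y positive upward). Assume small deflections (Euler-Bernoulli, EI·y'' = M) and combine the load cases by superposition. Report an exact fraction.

θ(4) = 1/1600 rad

Load 1 — uniform load w=16 kN/m over full span:
  θ_1 = -w(L³-6Lx²+4x³)/(24EI) = -16·(8³-6·8·4²+4·4³)/(24·20000) = 0 rad
Load 2 — point force P=11 kN at a=2 m (b=L-a=6):
  θ_2 = -Pa(2L²-6Lx+3x²+a²)/(6LEI)  [x>a] = -11·2·(2·8²-6·8·4+3·4²+2²)/(6·8·20000) = 11/40000 rad
Load 3 — point force P=-12 kN at a=6 m (b=L-a=2):
  θ_3 = -Pb(L²-b²-3x²)/(6LEI)  [x≤a] = -(-12)·2·(8²-2²-3·4²)/(6·8·20000) = 3/10000 rad
Load 4 — applied couple M₀=9 kN·m at a=8/3 m (b=L-a=16/3):
  θ_4 = (M₀x²/(2L)-M₀(x-a)+C₁)/EI  [x>a] with C₁=M₀(3b²-L²)/(6L)=4 = (9·4²/(2·8)-9·(4-(8/3))+4)/20000 = 1/20000 rad
Superposition: θ = Σ θ_i = 1/1600 rad ≈ 0.000625 rad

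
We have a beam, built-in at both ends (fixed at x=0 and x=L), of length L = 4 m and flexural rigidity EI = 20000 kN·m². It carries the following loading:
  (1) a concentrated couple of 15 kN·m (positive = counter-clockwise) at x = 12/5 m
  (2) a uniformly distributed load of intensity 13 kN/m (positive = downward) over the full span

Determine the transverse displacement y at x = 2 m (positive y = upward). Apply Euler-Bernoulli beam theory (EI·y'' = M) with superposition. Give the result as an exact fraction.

y(2) = -83/150000 m

Load 1 — applied couple M₀=15 kN·m at a=12/5 m (b=L-a=8/5):
  y_1 = (R_Ax³/6 - M_Ax²/2)/EI  [x≤a] with R_A=27/5, M_A=24/5 = ((27/5)·2³/6 - (24/5)·2²/2)/20000 = -3/25000 m
Load 2 — uniform load w=13 kN/m over full span:
  y_2 = -wx²(L-x)²/(24EI) = -13·2²·(4-2)²/(24·20000) = -13/30000 m
Superposition: y = Σ y_i = -83/150000 m ≈ -0.000553 m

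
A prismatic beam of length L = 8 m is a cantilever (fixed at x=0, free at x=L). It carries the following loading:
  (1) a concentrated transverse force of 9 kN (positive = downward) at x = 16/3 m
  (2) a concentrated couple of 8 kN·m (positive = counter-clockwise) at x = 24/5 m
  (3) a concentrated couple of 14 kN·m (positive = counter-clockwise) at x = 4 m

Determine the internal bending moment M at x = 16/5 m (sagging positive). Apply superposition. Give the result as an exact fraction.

Load 1 — point force P=9 kN at a=16/3 m (b=L-a=8/3):
  M_1 = -P(a-x)  [x≤a] = -9·((16/3)-(16/5)) = -96/5 kN·m
Load 2 — applied couple M₀=8 kN·m at a=24/5 m (b=L-a=16/5):
  M_2 = M₀  [x≤a] = 8 = 8 kN·m
Load 3 — applied couple M₀=14 kN·m at a=4 m (b=L-a=4):
  M_3 = M₀  [x≤a] = 14 = 14 kN·m
Superposition: M = Σ M_i = 14/5 kN·m ≈ 2.800000 kN·m

M(16/5) = 14/5 kN·m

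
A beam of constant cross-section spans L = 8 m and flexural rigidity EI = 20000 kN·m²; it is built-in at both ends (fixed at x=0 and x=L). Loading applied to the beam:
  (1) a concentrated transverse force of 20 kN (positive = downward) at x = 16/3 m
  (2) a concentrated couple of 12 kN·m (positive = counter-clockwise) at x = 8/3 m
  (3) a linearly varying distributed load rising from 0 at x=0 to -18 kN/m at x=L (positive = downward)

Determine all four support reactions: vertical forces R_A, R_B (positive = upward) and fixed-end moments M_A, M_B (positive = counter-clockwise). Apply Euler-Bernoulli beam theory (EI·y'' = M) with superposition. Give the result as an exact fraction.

Load 1 — point force P=20 kN at a=16/3 m (b=L-a=8/3):
  R_A = Pb²(3a+b)/L³ = 20·(8/3)²·(3·(16/3)+(8/3))/8³ = 140/27 kN
  M_A = Pab²/L² = 20·(16/3)·(8/3)²/8² = 320/27 kN·m
  R_B = Pa²(a+3b)/L³ = 20·(16/3)²·((16/3)+3·(8/3))/8³ = 400/27 kN
  M_B = -Pa²b/L² = -20·(16/3)²·(8/3)/8² = -640/27 kN·m
Load 2 — applied couple M₀=12 kN·m at a=8/3 m (b=L-a=16/3):
  R_A = 6M₀ab/L³ = 6·12·(8/3)·(16/3)/8³ = 2 kN
  M_A = M₀b(2a-b)/L² = 12·(16/3)·(2·(8/3)-(16/3))/8² = 0 kN·m
  R_B = -6M₀ab/L³ = -6·12·(8/3)·(16/3)/8³ = -2 kN
  M_B = M₀a(2b-a)/L² = 12·(8/3)·(2·(16/3)-(8/3))/8² = 4 kN·m
Load 3 — triangular load w₀=-18 kN/m (0→w₀ over full span):
  R_A = 3w₀L/20 = 3·(-18)·8/20 = -108/5 kN
  M_A = w₀L²/30 = (-18)·8²/30 = -192/5 kN·m
  R_B = 7w₀L/20 = 7·(-18)·8/20 = -252/5 kN
  M_B = -w₀L²/20 = -(-18)·8²/20 = 288/5 kN·m
Superposition: R_A = -1946/135 kN, M_A = -3584/135 kN·m, R_B = -5074/135 kN, M_B = 5116/135 kN·m

R_A = -1946/135 kN, M_A = -3584/135 kN·m, R_B = -5074/135 kN, M_B = 5116/135 kN·m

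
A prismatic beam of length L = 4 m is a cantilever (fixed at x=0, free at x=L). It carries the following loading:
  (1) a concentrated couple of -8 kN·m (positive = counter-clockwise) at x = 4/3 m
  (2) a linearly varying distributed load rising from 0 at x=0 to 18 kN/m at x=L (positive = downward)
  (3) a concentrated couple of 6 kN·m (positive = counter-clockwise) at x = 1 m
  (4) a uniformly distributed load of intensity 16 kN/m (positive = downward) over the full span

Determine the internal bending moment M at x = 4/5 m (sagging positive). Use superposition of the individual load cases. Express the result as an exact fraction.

Load 1 — applied couple M₀=-8 kN·m at a=4/3 m (b=L-a=8/3):
  M_1 = M₀  [x≤a] = (-8) = -8 kN·m
Load 2 — triangular load w₀=18 kN/m (0→w₀ over full span):
  M_2 = w₀Lx/2 - w₀L²/3 - w₀x³/(6L) = 18·4·(4/5)/2 - 18·4²/3 - 18·(4/5)³/(6·4) = -8448/125 kN·m
Load 3 — applied couple M₀=6 kN·m at a=1 m (b=L-a=3):
  M_3 = M₀  [x≤a] = 6 = 6 kN·m
Load 4 — uniform load w=16 kN/m over full span:
  M_4 = -w(L-x)²/2 = -16·(4-(4/5))²/2 = -2048/25 kN·m
Superposition: M = Σ M_i = -18938/125 kN·m ≈ -151.504000 kN·m

M(4/5) = -18938/125 kN·m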